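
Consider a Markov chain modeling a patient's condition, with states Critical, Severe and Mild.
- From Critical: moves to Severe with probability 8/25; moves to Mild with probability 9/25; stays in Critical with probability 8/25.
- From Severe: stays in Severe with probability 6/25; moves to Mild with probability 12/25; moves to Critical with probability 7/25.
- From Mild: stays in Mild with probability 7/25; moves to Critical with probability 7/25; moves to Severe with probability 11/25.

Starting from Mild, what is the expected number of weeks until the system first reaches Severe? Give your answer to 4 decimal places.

2.4691

Let t(s) be the expected number of weeks to first reach Severe from state s, with t(Severe) = 0. Conditioning on the first week:
t(Critical) = 1 + 0.32·t(Critical) + 0.36·t(Mild)
t(Mild) = 1 + 0.28·t(Critical) + 0.28·t(Mild)
Solving: t(Critical) = 2.7778, t(Mild) = 2.4691.
Expected weeks from Mild to Severe: 2.4691.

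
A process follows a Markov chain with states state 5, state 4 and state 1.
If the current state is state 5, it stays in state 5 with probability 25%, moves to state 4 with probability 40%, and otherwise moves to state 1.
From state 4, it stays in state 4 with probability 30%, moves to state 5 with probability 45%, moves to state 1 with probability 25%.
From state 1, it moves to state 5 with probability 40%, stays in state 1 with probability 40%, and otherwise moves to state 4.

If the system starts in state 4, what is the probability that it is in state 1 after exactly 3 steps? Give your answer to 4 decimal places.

0.3346

Propagate the distribution vector 3 steps from state 4.
After 0 steps: (0.0000, 1.0000, 0.0000)
After 1 step: (0.4500, 0.3000, 0.2500)
After 2 steps: (0.3475, 0.3200, 0.3325)
After 3 steps: (0.3639, 0.3015, 0.3346)
P(in state 1 after 3 steps) = 0.3346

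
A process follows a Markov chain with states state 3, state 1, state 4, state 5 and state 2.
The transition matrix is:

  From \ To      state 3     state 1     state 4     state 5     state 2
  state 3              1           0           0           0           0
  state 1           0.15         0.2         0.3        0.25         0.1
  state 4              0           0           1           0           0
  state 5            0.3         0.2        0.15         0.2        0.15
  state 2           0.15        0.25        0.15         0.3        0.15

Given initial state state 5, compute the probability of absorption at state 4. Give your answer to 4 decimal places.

0.4220

Let h(s) be the probability of absorption at state 4 starting from transient state s. Then h(state 4) = 1 and h(state 3) = 0. By first-step analysis:
h(state 1) = 0.15·0 + 0.2·h(state 1) + 0.3·1 + 0.25·h(state 5) + 0.1·h(state 2)
h(state 5) = 0.3·0 + 0.2·h(state 1) + 0.15·1 + 0.2·h(state 5) + 0.15·h(state 2)
h(state 2) = 0.15·0 + 0.25·h(state 1) + 0.15·1 + 0.3·h(state 5) + 0.15·h(state 2)
Solving: h(state 1) = 0.5684, h(state 5) = 0.4220, h(state 2) = 0.4926.
Starting from state 5, the probability is 0.4220.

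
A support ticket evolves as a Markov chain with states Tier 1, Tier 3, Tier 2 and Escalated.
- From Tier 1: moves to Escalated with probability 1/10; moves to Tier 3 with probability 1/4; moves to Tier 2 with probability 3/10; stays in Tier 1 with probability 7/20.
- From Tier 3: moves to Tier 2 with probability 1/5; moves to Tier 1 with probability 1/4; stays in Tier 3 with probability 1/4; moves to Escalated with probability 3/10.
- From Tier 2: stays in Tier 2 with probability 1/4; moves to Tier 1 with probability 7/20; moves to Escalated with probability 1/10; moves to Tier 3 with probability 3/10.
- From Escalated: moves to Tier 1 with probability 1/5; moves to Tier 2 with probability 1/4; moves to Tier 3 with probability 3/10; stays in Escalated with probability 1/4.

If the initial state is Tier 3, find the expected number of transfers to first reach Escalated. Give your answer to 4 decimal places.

Let t(s) be the expected number of transfers to first reach Escalated from state s, with t(Escalated) = 0. Conditioning on the first transfer:
t(Tier 1) = 1 + 0.35·t(Tier 1) + 0.25·t(Tier 3) + 0.3·t(Tier 2)
t(Tier 3) = 1 + 0.25·t(Tier 1) + 0.25·t(Tier 3) + 0.2·t(Tier 2)
t(Tier 2) = 1 + 0.35·t(Tier 1) + 0.3·t(Tier 3) + 0.25·t(Tier 2)
Solving: t(Tier 1) = 6.5528, t(Tier 3) = 5.2484, t(Tier 2) = 6.4907.
Expected transfers from Tier 3 to Escalated: 5.2484.

5.2484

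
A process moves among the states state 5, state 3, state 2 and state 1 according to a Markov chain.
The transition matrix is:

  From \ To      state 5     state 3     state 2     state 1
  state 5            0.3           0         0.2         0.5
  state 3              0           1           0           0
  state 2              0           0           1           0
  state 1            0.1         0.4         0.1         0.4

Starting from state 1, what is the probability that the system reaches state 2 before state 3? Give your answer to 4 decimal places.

Let h(s) be the probability of absorption at state 2 starting from transient state s. Then h(state 2) = 1 and h(state 3) = 0. By first-step analysis:
h(state 5) = 0.3·h(state 5) + 0.2·1 + 0.5·h(state 1)
h(state 1) = 0.1·h(state 5) + 0.4·0 + 0.1·1 + 0.4·h(state 1)
Solving: h(state 5) = 0.4595, h(state 1) = 0.2432.
Starting from state 1, the probability is 0.2432.

0.2432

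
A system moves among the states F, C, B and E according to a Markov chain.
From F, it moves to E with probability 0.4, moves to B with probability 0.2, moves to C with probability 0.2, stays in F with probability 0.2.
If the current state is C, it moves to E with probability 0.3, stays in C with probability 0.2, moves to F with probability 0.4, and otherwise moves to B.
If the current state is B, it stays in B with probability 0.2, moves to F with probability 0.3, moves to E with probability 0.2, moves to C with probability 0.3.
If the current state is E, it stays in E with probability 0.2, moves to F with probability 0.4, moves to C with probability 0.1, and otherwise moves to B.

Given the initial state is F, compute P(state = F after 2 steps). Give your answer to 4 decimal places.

Propagate the distribution vector 2 steps from F.
After 0 steps: (1.0000, 0.0000, 0.0000, 0.0000)
After 1 step: (0.2000, 0.2000, 0.2000, 0.4000)
After 2 steps: (0.3400, 0.1800, 0.2200, 0.2600)
P(in F after 2 steps) = 0.3400

0.3400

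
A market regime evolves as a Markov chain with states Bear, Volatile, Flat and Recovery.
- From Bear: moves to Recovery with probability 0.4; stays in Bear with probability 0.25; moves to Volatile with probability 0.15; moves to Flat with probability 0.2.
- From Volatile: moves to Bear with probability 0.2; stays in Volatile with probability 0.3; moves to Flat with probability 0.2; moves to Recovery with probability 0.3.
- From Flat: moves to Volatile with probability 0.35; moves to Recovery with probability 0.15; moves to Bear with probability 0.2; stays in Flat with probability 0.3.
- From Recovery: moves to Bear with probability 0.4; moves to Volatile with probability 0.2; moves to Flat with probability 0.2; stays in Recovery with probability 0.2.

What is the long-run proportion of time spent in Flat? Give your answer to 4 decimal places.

0.2222

Let the stationary distribution be π with π = πP and π_1 + π_2 + π_3 + π_4 = 1.
π_1 = 0.25·π_1 + 0.2·π_2 + 0.2·π_3 + 0.4·π_4
π_2 = 0.15·π_1 + 0.3·π_2 + 0.35·π_3 + 0.2·π_4
π_3 = 0.2·π_1 + 0.2·π_2 + 0.3·π_3 + 0.2·π_4
Solving with the normalization constraint gives π = (0.2667, 0.2444, 0.2222, 0.2667).
So the stationary probability of Flat is 0.2222.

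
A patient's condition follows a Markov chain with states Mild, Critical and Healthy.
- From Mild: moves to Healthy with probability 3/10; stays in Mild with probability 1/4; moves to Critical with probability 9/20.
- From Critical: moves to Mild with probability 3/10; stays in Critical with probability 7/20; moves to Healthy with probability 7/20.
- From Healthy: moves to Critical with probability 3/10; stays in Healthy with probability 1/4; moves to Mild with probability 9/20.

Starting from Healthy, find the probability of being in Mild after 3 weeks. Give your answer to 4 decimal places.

0.3296

Propagate the distribution vector 3 weeks from Healthy.
After 0 weeks: (0.0000, 0.0000, 1.0000)
After 1 week: (0.4500, 0.3000, 0.2500)
After 2 weeks: (0.3150, 0.3825, 0.3025)
After 3 weeks: (0.3296, 0.3664, 0.3040)
P(in Mild after 3 weeks) = 0.3296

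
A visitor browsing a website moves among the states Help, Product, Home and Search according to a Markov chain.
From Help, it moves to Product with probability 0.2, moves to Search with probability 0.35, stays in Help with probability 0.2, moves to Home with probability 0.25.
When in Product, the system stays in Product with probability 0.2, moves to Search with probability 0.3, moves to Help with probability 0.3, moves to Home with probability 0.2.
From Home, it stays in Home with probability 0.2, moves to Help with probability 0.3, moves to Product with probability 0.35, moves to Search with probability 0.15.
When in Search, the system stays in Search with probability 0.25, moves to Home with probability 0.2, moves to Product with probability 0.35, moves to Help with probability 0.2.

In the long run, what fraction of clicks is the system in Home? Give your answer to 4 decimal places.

Let the stationary distribution be π with π = πP and π_1 + π_2 + π_3 + π_4 = 1.
π_1 = 0.2·π_1 + 0.3·π_2 + 0.3·π_3 + 0.2·π_4
π_2 = 0.2·π_1 + 0.2·π_2 + 0.35·π_3 + 0.35·π_4
π_3 = 0.25·π_1 + 0.2·π_2 + 0.2·π_3 + 0.2·π_4
Solving with the normalization constraint gives π = (0.2484, 0.2719, 0.2124, 0.2672).
So the stationary probability of Home is 0.2124.

0.2124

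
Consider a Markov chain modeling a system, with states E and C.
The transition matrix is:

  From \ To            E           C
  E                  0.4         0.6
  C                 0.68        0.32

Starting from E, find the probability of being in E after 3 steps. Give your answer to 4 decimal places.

Propagate the distribution vector 3 steps from E.
After 0 steps: (1.0000, 0.0000)
After 1 step: (0.4000, 0.6000)
After 2 steps: (0.5680, 0.4320)
After 3 steps: (0.5210, 0.4790)
P(in E after 3 steps) = 0.5210

0.5210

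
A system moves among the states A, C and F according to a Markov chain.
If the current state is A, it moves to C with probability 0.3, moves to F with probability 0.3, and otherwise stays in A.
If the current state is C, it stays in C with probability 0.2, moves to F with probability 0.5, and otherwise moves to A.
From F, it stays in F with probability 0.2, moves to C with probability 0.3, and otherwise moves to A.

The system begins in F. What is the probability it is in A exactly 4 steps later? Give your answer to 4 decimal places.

Propagate the distribution vector 4 steps from F.
After 0 steps: (0.0000, 0.0000, 1.0000)
After 1 step: (0.5000, 0.3000, 0.2000)
After 2 steps: (0.3900, 0.2700, 0.3400)
After 3 steps: (0.4070, 0.2730, 0.3200)
After 4 steps: (0.4047, 0.2727, 0.3226)
P(in A after 4 steps) = 0.4047

0.4047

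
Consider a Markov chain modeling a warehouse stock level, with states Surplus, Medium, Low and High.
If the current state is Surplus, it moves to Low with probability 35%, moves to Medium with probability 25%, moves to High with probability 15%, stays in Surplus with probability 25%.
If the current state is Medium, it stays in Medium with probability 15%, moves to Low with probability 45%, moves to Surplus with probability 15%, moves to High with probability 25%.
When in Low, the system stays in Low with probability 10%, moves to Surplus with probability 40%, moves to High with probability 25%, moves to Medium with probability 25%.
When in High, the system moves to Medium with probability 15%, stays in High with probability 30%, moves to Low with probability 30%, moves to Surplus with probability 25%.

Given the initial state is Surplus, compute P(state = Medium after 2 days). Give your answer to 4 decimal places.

Propagate the distribution vector 2 days from Surplus.
After 0 days: (1.0000, 0.0000, 0.0000, 0.0000)
After 1 day: (0.2500, 0.2500, 0.3500, 0.1500)
After 2 days: (0.2775, 0.2100, 0.2800, 0.2325)
P(in Medium after 2 days) = 0.2100

0.2100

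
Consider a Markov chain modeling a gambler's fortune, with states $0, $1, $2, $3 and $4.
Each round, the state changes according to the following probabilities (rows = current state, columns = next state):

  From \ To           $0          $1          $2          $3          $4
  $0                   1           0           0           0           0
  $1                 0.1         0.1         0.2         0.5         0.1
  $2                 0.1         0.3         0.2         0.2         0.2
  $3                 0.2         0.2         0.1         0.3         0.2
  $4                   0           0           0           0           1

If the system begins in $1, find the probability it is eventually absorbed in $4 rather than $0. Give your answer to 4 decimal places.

0.5279

Let h(s) be the probability of absorption at $4 starting from transient state s. Then h($4) = 1 and h($0) = 0. By first-step analysis:
h($1) = 0.1·0 + 0.1·h($1) + 0.2·h($2) + 0.5·h($3) + 0.1·1
h($2) = 0.1·0 + 0.3·h($1) + 0.2·h($2) + 0.2·h($3) + 0.2·1
h($3) = 0.2·0 + 0.2·h($1) + 0.1·h($2) + 0.3·h($3) + 0.2·1
Solving: h($1) = 0.5279, h($2) = 0.5777, h($3) = 0.5191.
Starting from $1, the probability is 0.5279.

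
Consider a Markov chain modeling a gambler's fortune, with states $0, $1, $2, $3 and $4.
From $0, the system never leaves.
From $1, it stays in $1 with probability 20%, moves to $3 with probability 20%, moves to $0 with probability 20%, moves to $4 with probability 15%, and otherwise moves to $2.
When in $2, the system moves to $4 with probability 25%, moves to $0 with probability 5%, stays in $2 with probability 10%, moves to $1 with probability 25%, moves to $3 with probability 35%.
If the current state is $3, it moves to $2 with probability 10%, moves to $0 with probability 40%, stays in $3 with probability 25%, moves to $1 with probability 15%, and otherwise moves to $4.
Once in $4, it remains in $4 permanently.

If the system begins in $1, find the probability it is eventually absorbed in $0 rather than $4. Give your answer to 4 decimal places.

0.5842

Let h(s) be the probability of absorption at $0 starting from transient state s. Then h($0) = 1 and h($4) = 0. By first-step analysis:
h($1) = 0.2·1 + 0.2·h($1) + 0.25·h($2) + 0.2·h($3) + 0.15·0
h($2) = 0.05·1 + 0.25·h($1) + 0.1·h($2) + 0.35·h($3) + 0.25·0
h($3) = 0.4·1 + 0.15·h($1) + 0.1·h($2) + 0.25·h($3) + 0.1·0
Solving: h($1) = 0.5842, h($2) = 0.4964, h($3) = 0.7164.
Starting from $1, the probability is 0.5842.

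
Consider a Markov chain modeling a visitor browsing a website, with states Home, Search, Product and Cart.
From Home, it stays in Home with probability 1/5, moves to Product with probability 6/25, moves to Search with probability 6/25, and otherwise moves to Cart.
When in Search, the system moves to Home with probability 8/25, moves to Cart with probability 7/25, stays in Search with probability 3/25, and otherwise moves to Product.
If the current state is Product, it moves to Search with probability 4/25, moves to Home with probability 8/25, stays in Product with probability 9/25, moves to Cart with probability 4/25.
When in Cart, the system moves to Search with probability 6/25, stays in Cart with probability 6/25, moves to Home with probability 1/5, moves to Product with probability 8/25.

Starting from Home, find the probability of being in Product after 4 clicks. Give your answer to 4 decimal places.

0.3037

Propagate the distribution vector 4 clicks from Home.
After 0 clicks: (1.0000, 0.0000, 0.0000, 0.0000)
After 1 click: (0.2000, 0.2400, 0.2400, 0.3200)
After 2 clicks: (0.2576, 0.1920, 0.3040, 0.2464)
After 3 clicks: (0.2595, 0.1926, 0.3039, 0.2440)
After 4 clicks: (0.2596, 0.1926, 0.3037, 0.2442)
P(in Product after 4 clicks) = 0.3037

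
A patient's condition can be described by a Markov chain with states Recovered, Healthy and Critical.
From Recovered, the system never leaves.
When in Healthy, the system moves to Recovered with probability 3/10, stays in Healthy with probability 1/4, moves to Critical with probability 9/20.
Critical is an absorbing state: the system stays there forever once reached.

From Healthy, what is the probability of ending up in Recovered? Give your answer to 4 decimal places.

0.4000

Let h(s) be the probability of absorption at Recovered starting from transient state s. Then h(Recovered) = 1 and h(Critical) = 0. By first-step analysis:
h(Healthy) = 0.3·1 + 0.25·h(Healthy) + 0.45·0
Solving: h(Healthy) = 0.4000.
Starting from Healthy, the probability is 0.4000.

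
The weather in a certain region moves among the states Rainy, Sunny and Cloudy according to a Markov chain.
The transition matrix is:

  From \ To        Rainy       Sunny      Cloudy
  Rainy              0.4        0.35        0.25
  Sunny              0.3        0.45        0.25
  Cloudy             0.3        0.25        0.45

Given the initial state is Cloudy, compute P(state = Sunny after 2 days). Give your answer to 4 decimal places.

0.3300

Sum over the intermediate state after 1 day:
P = P(Cloudy→Rainy)·P(Rainy→Sunny) + P(Cloudy→Sunny)·P(Sunny→Sunny) + P(Cloudy→Cloudy)·P(Cloudy→Sunny)
  = 0.3×0.35 + 0.25×0.45 + 0.45×0.25
  = 0.1050 + 0.1125 + 0.1125 = 0.3300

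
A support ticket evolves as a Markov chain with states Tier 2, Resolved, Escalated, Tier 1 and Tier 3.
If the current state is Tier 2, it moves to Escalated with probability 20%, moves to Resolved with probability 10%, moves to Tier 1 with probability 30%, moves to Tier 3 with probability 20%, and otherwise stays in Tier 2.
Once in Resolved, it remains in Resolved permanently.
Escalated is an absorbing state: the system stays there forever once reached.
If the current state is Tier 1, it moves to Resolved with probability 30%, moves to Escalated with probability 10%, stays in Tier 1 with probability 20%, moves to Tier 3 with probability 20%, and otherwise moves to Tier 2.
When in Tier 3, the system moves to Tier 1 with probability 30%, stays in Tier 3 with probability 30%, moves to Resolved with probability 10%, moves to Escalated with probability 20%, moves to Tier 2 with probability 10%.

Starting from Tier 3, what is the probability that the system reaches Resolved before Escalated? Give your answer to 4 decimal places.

Let h(s) be the probability of absorption at Resolved starting from transient state s. Then h(Resolved) = 1 and h(Escalated) = 0. By first-step analysis:
h(Tier 2) = 0.2·h(Tier 2) + 0.1·1 + 0.2·0 + 0.3·h(Tier 1) + 0.2·h(Tier 3)
h(Tier 1) = 0.2·h(Tier 2) + 0.3·1 + 0.1·0 + 0.2·h(Tier 1) + 0.2·h(Tier 3)
h(Tier 3) = 0.1·h(Tier 2) + 0.1·1 + 0.2·0 + 0.3·h(Tier 1) + 0.3·h(Tier 3)
Solving: h(Tier 2) = 0.4722, h(Tier 1) = 0.6111, h(Tier 3) = 0.4722.
Starting from Tier 3, the probability is 0.4722.

0.4722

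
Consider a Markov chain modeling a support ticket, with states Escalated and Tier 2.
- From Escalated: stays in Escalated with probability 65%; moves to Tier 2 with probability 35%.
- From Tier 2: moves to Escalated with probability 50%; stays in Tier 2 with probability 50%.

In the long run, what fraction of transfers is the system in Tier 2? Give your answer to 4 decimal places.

0.4118

Let the stationary distribution be π with π = πP and π_1 + π_2 = 1.
π_1 = 0.65·π_1 + 0.5·π_2
Solving with the normalization constraint gives π = (0.5882, 0.4118).
So the stationary probability of Tier 2 is 0.4118.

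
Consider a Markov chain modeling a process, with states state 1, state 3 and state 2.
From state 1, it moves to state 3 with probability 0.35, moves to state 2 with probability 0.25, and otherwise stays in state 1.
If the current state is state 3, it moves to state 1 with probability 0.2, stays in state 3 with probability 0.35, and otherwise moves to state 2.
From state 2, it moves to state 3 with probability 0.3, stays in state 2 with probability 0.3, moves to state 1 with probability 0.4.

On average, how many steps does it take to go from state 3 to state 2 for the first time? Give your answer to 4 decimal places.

Let t(s) be the expected number of steps to first reach state 2 from state s, with t(state 2) = 0. Conditioning on the first step:
t(state 1) = 1 + 0.4·t(state 1) + 0.35·t(state 3)
t(state 3) = 1 + 0.2·t(state 1) + 0.35·t(state 3)
Solving: t(state 1) = 3.1250, t(state 3) = 2.5000.
Expected steps from state 3 to state 2: 2.5000.

2.5000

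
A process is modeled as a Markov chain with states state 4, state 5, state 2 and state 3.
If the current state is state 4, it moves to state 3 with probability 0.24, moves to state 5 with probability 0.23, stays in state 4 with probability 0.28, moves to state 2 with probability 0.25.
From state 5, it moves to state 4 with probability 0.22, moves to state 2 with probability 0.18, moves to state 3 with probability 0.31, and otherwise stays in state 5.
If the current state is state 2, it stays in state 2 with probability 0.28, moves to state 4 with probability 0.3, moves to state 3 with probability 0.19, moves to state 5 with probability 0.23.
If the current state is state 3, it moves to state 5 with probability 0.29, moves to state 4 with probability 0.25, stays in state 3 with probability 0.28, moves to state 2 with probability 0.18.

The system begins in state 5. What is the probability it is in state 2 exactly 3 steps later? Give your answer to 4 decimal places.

0.2193

Propagate the distribution vector 3 steps from state 5.
After 0 steps: (0.0000, 1.0000, 0.0000, 0.0000)
After 1 step: (0.2200, 0.2900, 0.1800, 0.3100)
After 2 steps: (0.2569, 0.2660, 0.2134, 0.2637)
After 3 steps: (0.2604, 0.2618, 0.2193, 0.2585)
P(in state 2 after 3 steps) = 0.2193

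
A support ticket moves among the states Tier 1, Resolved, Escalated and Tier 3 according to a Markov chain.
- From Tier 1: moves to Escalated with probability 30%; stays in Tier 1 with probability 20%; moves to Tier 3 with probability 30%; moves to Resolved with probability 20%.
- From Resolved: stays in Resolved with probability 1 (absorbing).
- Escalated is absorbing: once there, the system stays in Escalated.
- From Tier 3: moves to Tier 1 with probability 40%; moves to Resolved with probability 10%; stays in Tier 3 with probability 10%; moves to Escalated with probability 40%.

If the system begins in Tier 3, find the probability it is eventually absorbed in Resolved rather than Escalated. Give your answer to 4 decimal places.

0.2667

Let h(s) be the probability of absorption at Resolved starting from transient state s. Then h(Resolved) = 1 and h(Escalated) = 0. By first-step analysis:
h(Tier 1) = 0.2·h(Tier 1) + 0.2·1 + 0.3·0 + 0.3·h(Tier 3)
h(Tier 3) = 0.4·h(Tier 1) + 0.1·1 + 0.4·0 + 0.1·h(Tier 3)
Solving: h(Tier 1) = 0.3500, h(Tier 3) = 0.2667.
Starting from Tier 3, the probability is 0.2667.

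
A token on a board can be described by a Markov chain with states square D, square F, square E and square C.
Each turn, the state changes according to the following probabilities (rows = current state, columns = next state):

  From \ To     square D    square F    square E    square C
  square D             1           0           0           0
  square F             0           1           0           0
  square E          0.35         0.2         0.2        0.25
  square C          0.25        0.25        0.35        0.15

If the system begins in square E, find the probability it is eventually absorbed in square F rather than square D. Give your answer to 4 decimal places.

Let h(s) be the probability of absorption at square F starting from transient state s. Then h(square F) = 1 and h(square D) = 0. By first-step analysis:
h(square E) = 0.35·0 + 0.2·1 + 0.2·h(square E) + 0.25·h(square C)
h(square C) = 0.25·0 + 0.25·1 + 0.35·h(square E) + 0.15·h(square C)
Solving: h(square E) = 0.3924, h(square C) = 0.4557.
Starting from square E, the probability is 0.3924.

0.3924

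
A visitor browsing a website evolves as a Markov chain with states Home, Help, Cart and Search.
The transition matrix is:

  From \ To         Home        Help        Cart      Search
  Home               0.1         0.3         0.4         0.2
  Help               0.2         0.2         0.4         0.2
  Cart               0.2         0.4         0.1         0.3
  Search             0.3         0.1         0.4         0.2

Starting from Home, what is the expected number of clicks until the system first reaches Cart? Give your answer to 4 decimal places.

2.5000

Let t(s) be the expected number of clicks to first reach Cart from state s, with t(Cart) = 0. Conditioning on the first click:
t(Home) = 1 + 0.1·t(Home) + 0.3·t(Help) + 0.2·t(Search)
t(Help) = 1 + 0.2·t(Home) + 0.2·t(Help) + 0.2·t(Search)
t(Search) = 1 + 0.3·t(Home) + 0.1·t(Help) + 0.2·t(Search)
Solving: t(Home) = 2.5000, t(Help) = 2.5000, t(Search) = 2.5000.
Expected clicks from Home to Cart: 2.5000.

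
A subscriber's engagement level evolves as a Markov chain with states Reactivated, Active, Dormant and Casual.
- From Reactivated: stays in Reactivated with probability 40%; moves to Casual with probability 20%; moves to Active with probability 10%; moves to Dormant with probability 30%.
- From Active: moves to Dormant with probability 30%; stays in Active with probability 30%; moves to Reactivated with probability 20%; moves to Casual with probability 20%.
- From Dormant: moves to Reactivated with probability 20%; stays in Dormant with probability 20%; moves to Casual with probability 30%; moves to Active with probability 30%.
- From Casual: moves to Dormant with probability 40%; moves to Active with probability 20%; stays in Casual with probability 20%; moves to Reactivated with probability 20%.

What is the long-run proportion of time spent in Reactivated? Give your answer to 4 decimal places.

Let the stationary distribution be π with π = πP and π_1 + π_2 + π_3 + π_4 = 1.
π_1 = 0.4·π_1 + 0.2·π_2 + 0.2·π_3 + 0.2·π_4
π_2 = 0.1·π_1 + 0.3·π_2 + 0.3·π_3 + 0.2·π_4
π_3 = 0.3·π_1 + 0.3·π_2 + 0.2·π_3 + 0.4·π_4
Solving with the normalization constraint gives π = (0.2500, 0.2271, 0.2936, 0.2294).
So the stationary probability of Reactivated is 0.2500.

0.2500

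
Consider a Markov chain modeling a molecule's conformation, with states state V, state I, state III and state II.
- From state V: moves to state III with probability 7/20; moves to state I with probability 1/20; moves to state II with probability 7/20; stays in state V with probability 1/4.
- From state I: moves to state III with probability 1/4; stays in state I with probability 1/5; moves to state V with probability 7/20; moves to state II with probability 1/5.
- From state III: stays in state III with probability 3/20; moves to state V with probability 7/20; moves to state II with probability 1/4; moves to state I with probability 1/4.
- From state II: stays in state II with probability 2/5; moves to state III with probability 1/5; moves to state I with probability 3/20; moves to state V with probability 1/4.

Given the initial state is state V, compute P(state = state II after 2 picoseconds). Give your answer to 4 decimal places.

0.3250

Propagate the distribution vector 2 picoseconds from state V.
After 0 picoseconds: (1.0000, 0.0000, 0.0000, 0.0000)
After 1 picosecond: (0.2500, 0.0500, 0.3500, 0.3500)
After 2 picoseconds: (0.2900, 0.1625, 0.2225, 0.3250)
P(in state II after 2 picoseconds) = 0.3250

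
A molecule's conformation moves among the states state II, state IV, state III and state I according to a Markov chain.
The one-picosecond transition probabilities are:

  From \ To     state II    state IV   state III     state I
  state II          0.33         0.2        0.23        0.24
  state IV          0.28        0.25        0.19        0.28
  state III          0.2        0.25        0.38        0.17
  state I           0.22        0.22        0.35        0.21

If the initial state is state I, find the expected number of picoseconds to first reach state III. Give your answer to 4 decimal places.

3.5320

Let t(s) be the expected number of picoseconds to first reach state III from state s, with t(state III) = 0. Conditioning on the first picosecond:
t(state II) = 1 + 0.33·t(state II) + 0.2·t(state IV) + 0.24·t(state I)
t(state IV) = 1 + 0.28·t(state II) + 0.25·t(state IV) + 0.28·t(state I)
t(state I) = 1 + 0.22·t(state II) + 0.22·t(state IV) + 0.21·t(state I)
Solving: t(state II) = 3.9945, t(state IV) = 4.1433, t(state I) = 3.5320.
Expected picoseconds from state I to state III: 3.5320.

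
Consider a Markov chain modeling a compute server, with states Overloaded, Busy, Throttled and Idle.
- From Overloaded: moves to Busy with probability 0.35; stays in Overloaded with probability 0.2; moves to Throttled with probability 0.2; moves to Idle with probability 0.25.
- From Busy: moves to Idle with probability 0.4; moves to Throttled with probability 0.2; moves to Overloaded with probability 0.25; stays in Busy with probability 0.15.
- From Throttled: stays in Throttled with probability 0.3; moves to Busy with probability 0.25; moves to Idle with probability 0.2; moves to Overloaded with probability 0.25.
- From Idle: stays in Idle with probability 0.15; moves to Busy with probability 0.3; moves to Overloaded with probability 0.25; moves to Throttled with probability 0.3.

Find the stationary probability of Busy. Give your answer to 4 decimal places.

Let the stationary distribution be π with π = πP and π_1 + π_2 + π_3 + π_4 = 1.
π_1 = 0.2·π_1 + 0.25·π_2 + 0.25·π_3 + 0.25·π_4
π_2 = 0.35·π_1 + 0.15·π_2 + 0.25·π_3 + 0.3·π_4
π_3 = 0.2·π_1 + 0.2·π_2 + 0.3·π_3 + 0.3·π_4
Solving with the normalization constraint gives π = (0.2381, 0.2603, 0.2502, 0.2514).
So the stationary probability of Busy is 0.2603.

0.2603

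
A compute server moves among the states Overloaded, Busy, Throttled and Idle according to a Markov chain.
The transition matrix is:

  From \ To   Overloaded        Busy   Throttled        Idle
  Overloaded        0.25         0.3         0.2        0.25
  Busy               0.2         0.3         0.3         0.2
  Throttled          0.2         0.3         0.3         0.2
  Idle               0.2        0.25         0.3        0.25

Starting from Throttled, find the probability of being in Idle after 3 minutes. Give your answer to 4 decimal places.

Propagate the distribution vector 3 minutes from Throttled.
After 0 minutes: (0.0000, 0.0000, 1.0000, 0.0000)
After 1 minute: (0.2000, 0.3000, 0.3000, 0.2000)
After 2 minutes: (0.2100, 0.2900, 0.2800, 0.2200)
After 3 minutes: (0.2105, 0.2890, 0.2790, 0.2215)
P(in Idle after 3 minutes) = 0.2215

0.2215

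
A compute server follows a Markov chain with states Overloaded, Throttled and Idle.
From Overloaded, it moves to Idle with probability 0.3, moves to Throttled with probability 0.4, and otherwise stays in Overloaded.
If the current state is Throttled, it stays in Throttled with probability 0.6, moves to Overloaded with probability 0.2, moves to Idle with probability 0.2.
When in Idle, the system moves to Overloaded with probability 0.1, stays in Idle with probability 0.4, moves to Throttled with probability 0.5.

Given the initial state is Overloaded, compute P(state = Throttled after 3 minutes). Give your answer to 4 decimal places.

0.5310

Propagate the distribution vector 3 minutes from Overloaded.
After 0 minutes: (1.0000, 0.0000, 0.0000)
After 1 minute: (0.3000, 0.4000, 0.3000)
After 2 minutes: (0.2000, 0.5100, 0.2900)
After 3 minutes: (0.1910, 0.5310, 0.2780)
P(in Throttled after 3 minutes) = 0.5310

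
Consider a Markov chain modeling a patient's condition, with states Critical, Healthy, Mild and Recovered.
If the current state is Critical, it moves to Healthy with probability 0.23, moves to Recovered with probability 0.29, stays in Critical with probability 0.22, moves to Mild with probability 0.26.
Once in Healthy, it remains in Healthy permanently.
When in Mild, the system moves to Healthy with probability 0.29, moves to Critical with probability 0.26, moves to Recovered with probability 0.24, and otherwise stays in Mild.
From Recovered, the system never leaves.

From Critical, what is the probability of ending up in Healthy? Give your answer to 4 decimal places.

0.4686

Let h(s) be the probability of absorption at Healthy starting from transient state s. Then h(Healthy) = 1 and h(Recovered) = 0. By first-step analysis:
h(Critical) = 0.22·h(Critical) + 0.23·1 + 0.26·h(Mild) + 0.29·0
h(Mild) = 0.26·h(Critical) + 0.29·1 + 0.21·h(Mild) + 0.24·0
Solving: h(Critical) = 0.4686, h(Mild) = 0.5213.
Starting from Critical, the probability is 0.4686.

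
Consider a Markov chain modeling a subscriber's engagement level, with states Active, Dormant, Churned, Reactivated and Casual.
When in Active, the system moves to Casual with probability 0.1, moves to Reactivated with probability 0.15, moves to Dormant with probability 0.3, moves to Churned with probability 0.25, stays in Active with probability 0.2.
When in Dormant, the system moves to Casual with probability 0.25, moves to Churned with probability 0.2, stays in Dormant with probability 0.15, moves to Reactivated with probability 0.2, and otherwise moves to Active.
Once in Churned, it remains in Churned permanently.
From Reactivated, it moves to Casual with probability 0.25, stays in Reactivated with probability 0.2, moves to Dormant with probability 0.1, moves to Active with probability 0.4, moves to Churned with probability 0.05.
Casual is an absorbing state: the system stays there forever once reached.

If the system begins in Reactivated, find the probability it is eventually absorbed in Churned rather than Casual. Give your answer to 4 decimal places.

Let h(s) be the probability of absorption at Churned starting from transient state s. Then h(Churned) = 1 and h(Casual) = 0. By first-step analysis:
h(Active) = 0.2·h(Active) + 0.3·h(Dormant) + 0.25·1 + 0.15·h(Reactivated) + 0.1·0
h(Dormant) = 0.2·h(Active) + 0.15·h(Dormant) + 0.2·1 + 0.2·h(Reactivated) + 0.25·0
h(Reactivated) = 0.4·h(Active) + 0.1·h(Dormant) + 0.05·1 + 0.2·h(Reactivated) + 0.25·0
Solving: h(Active) = 0.5606, h(Dormant) = 0.4614, h(Reactivated) = 0.4005.
Starting from Reactivated, the probability is 0.4005.

0.4005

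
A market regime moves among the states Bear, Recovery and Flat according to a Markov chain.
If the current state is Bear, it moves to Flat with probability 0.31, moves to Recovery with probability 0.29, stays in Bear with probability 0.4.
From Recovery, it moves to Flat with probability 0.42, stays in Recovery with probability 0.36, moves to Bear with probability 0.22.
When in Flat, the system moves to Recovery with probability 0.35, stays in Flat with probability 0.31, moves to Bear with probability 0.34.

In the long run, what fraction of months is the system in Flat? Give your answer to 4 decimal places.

0.3468

Let the stationary distribution be π with π = πP and π_1 + π_2 + π_3 = 1.
π_1 = 0.4·π_1 + 0.22·π_2 + 0.34·π_3
π_2 = 0.29·π_1 + 0.36·π_2 + 0.35·π_3
Solving with the normalization constraint gives π = (0.3190, 0.3342, 0.3468).
So the stationary probability of Flat is 0.3468.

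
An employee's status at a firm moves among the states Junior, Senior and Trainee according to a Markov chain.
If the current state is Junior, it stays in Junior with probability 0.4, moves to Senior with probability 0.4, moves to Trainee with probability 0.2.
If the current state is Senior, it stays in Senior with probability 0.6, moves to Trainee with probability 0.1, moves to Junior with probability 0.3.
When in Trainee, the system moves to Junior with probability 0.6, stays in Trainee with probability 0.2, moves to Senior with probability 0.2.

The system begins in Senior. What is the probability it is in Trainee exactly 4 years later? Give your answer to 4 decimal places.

0.1528

Propagate the distribution vector 4 years from Senior.
After 0 years: (0.0000, 1.0000, 0.0000)
After 1 year: (0.3000, 0.6000, 0.1000)
After 2 years: (0.3600, 0.5000, 0.1400)
After 3 years: (0.3780, 0.4720, 0.1500)
After 4 years: (0.3828, 0.4644, 0.1528)
P(in Trainee after 4 years) = 0.1528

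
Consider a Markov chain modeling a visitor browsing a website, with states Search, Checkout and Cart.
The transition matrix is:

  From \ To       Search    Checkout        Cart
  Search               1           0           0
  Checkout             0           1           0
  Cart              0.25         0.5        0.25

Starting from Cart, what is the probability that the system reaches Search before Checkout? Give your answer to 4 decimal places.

0.3333

Let h(s) be the probability of absorption at Search starting from transient state s. Then h(Search) = 1 and h(Checkout) = 0. By first-step analysis:
h(Cart) = 0.25·1 + 0.5·0 + 0.25·h(Cart)
Solving: h(Cart) = 0.3333.
Starting from Cart, the probability is 0.3333.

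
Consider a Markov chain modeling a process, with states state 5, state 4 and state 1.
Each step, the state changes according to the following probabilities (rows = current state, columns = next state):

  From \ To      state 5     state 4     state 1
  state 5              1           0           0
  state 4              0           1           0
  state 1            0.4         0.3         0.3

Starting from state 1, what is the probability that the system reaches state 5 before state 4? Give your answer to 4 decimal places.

Let h(s) be the probability of absorption at state 5 starting from transient state s. Then h(state 5) = 1 and h(state 4) = 0. By first-step analysis:
h(state 1) = 0.4·1 + 0.3·0 + 0.3·h(state 1)
Solving: h(state 1) = 0.5714.
Starting from state 1, the probability is 0.5714.

0.5714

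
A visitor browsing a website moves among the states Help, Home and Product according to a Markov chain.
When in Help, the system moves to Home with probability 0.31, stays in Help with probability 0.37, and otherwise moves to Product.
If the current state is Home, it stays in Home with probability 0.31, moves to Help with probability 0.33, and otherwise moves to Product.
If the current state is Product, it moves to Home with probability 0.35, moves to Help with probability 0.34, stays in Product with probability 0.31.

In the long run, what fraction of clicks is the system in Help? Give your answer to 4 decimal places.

Let the stationary distribution be π with π = πP and π_1 + π_2 + π_3 = 1.
π_1 = 0.37·π_1 + 0.33·π_2 + 0.34·π_3
π_2 = 0.31·π_1 + 0.31·π_2 + 0.35·π_3
Solving with the normalization constraint gives π = (0.3472, 0.3232, 0.3296).
So the stationary probability of Help is 0.3472.

0.3472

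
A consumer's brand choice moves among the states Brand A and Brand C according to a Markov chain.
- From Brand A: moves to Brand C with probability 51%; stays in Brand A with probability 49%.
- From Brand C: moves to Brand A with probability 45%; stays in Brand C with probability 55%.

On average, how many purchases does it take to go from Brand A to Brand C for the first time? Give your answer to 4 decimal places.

Let t(s) be the expected number of purchases to first reach Brand C from state s, with t(Brand C) = 0. Conditioning on the first purchase:
t(Brand A) = 1 + 0.49·t(Brand A)
Solving: t(Brand A) = 1.9608.
Expected purchases from Brand A to Brand C: 1.9608.

1.9608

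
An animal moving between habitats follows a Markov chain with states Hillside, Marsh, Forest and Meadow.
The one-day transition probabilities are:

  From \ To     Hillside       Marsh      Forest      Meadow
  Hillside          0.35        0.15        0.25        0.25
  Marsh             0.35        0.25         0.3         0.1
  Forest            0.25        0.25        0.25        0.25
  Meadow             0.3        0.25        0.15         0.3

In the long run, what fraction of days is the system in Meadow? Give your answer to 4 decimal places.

0.2287

Let the stationary distribution be π with π = πP and π_1 + π_2 + π_3 + π_4 = 1.
π_1 = 0.35·π_1 + 0.35·π_2 + 0.25·π_3 + 0.3·π_4
π_2 = 0.15·π_1 + 0.25·π_2 + 0.25·π_3 + 0.25·π_4
π_3 = 0.25·π_1 + 0.3·π_2 + 0.25·π_3 + 0.15·π_4
Solving with the normalization constraint gives π = (0.3148, 0.2185, 0.2381, 0.2287).
So the stationary probability of Meadow is 0.2287.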